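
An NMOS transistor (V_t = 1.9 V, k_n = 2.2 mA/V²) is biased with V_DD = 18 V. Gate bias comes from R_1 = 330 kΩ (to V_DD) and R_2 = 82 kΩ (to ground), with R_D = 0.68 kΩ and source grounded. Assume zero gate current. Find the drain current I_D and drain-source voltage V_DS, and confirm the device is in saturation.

I_D ≈ 3.1 mA, V_DS ≈ 16 V

V_G = V_DD·R_2/(R_1+R_2) = 18×82/412 = 3.58 V. With the source grounded, V_GS = V_G = 3.58 V.
Assume saturation: I_D = (k_n/2)(V_GS − V_t)² = (2.2/2)×(3.58 − 1.9)² = 1.1×1.68² = 3.11 mA.
V_DS = V_DD − I_D·R_D = 18 − 3.11×0.68 = 15.9 V.
Saturation requires V_DS ≥ V_GS − V_t = 1.68 V; 15.9 ≥ 1.68 ✓.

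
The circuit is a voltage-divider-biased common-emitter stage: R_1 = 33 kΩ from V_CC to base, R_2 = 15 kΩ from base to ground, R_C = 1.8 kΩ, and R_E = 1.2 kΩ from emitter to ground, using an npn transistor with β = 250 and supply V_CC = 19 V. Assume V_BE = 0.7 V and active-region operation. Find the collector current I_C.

Thevenize the base divider: V_Th = V_CC·R_2/(R_1+R_2) = 19×15/48 = 5.94 V, R_Th = R_1‖R_2 = 10.3 kΩ.
Base-emitter loop: V_Th = I_B·R_Th + V_BE + (β+1)I_B·R_E, so I_B = (5.94 − 0.7) / (10.3 + 251×1.2) = 0.0168 mA.
I_C = β·I_B = 250×0.0168 = 4.2 mA, and I_E = (β+1)I_B = 4.22 mA.
V_CE = V_CC − I_C·R_C − I_E·R_E = 19 − 4.2×1.8 − 4.22×1.2 = 6.37 V.
V_CE = 6.37 V > 0.2 V confirms active-region operation.

I_C ≈ 4.2 mA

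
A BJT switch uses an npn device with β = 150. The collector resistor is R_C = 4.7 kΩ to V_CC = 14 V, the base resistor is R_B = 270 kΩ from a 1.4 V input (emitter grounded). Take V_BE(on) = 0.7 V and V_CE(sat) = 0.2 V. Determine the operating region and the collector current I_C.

active; I_C ≈ 0.39 mA

Assume active. Base-emitter loop: I_B = (V_BB − V_BE)/R_B = (1.4 − 0.7)/270 = 0.00259 mA.
I_C = β·I_B = 150×0.00259 = 0.389 mA.
V_CE = V_CC − I_C·R_C = 14 − 0.389×4.7 = 12.2 V > V_CE(sat), so the active-region assumption holds.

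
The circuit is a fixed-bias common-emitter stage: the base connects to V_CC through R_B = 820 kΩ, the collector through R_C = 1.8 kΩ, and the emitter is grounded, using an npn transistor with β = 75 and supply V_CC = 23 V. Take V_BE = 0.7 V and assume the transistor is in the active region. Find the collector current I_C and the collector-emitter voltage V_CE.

I_C ≈ 2 mA, V_CE ≈ 19 V

Base loop: V_CC = I_B·R_B + V_BE, so I_B = (23 − 0.7)/820 kΩ = 0.0272 mA.
In the active region I_C = β·I_B = 75 × 0.0272 = 2.04 mA.
Collector loop: V_CE = V_CC − I_C·R_C = 23 − 2.04×1.8 = 19.3 V.
Since V_CE = 19.3 V > V_CE(sat) ≈ 0.2 V, the transistor is in the active region as assumed.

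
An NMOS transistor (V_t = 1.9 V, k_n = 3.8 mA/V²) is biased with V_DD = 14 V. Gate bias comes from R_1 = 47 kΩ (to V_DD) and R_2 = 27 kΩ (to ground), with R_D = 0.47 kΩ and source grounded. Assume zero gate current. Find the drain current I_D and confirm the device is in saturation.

I_D ≈ 20 mA

V_G = V_DD·R_2/(R_1+R_2) = 14×27/74 = 5.11 V. With the source grounded, V_GS = V_G = 5.11 V.
Assume saturation: I_D = (k_n/2)(V_GS − V_t)² = (3.8/2)×(5.11 − 1.9)² = 1.9×3.21² = 19.6 mA.
V_DS = V_DD − I_D·R_D = 14 − 19.6×0.47 = 4.81 V.
Saturation requires V_DS ≥ V_GS − V_t = 3.21 V; 4.81 ≥ 3.21 ✓.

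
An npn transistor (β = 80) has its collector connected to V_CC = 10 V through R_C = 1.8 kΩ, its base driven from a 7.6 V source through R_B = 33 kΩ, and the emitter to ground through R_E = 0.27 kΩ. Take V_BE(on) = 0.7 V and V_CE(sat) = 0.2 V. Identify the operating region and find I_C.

Assume active: I_B = (7.6 − 0.7)/(33 + 81×0.27) = 0.126 mA, I_C = β·I_B = 10.1 mA.
Then V_CE = 10 − 10.1×1.8 − 10.2×0.27 = -10.9 V < 0.2 V — the active assumption fails.
Re-solve with V_CE = 0.2 V. KCL at the emitter: V_E/R_E = (V_BB−0.7−V_E)/R_B + (V_CC−0.2−V_E)/R_C, giving V_E = 1.32 V.
I_C = (V_CC − 0.2 − V_E)/R_C = (9.8 − 1.32)/1.8 = 4.71 mA.
Check: I_B = (6.9 − 1.32)/33 = 0.169 mA, and β·I_B = 13.5 mA > I_C, confirming saturation.

saturation; I_C ≈ 4.7 mA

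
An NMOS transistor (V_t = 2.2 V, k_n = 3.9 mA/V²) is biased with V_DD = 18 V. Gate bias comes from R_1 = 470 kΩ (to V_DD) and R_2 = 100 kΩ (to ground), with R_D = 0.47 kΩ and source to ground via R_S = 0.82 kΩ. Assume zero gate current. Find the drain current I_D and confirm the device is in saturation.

I_D ≈ 0.53 mA

V_G = V_DD·R_2/(R_1+R_2) = 18×100/570 = 3.16 V.
Assume saturation: I_D = (k_n/2)(V_GS − V_t)² with V_GS = V_G − I_D·R_S = 3.16 − 0.82·I_D.
Substituting gives 1.31·I_D² − 4.06·I_D + 1.79 = 0, with roots I_D = 0.531 or 2.57 mA.
The root I_D = 2.57 mA gives V_GS = 1.05 V ≤ V_t, so take I_D = 0.531 mA.
Then V_GS = 2.72 V and V_DS = V_DD − I_D(R_D+R_S) = 18 − 0.531×1.29 = 17.3 V.
Saturation requires V_DS ≥ V_GS − V_t = 0.522 V; 17.3 ≥ 0.522 ✓.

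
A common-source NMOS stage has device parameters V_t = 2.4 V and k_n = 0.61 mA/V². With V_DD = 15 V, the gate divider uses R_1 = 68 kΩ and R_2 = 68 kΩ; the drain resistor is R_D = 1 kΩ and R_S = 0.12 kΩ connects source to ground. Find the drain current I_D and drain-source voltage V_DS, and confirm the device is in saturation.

I_D ≈ 5.9 mA, V_DS ≈ 8.4 V

V_G = V_DD·R_2/(R_1+R_2) = 15×68/136 = 7.5 V.
Assume saturation: I_D = (k_n/2)(V_GS − V_t)² with V_GS = V_G − I_D·R_S = 7.5 − 0.12·I_D.
Substituting gives 0.00439·I_D² − 1.37·I_D + 7.93 = 0, with roots I_D = 5.89 or 307 mA.
The root I_D = 307 mA gives V_GS = -29.3 V ≤ V_t, so take I_D = 5.89 mA.
Then V_GS = 6.79 V and V_DS = V_DD − I_D(R_D+R_S) = 15 − 5.89×1.12 = 8.41 V.
Saturation requires V_DS ≥ V_GS − V_t = 4.39 V; 8.41 ≥ 4.39 ✓.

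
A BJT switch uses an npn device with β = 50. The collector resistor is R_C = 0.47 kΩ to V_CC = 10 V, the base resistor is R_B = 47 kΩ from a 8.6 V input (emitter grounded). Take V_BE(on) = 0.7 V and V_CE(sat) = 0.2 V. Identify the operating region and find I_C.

active; I_C ≈ 8.4 mA

Assume active. Base-emitter loop: I_B = (V_BB − V_BE)/R_B = (8.6 − 0.7)/47 = 0.168 mA.
I_C = β·I_B = 50×0.168 = 8.4 mA.
V_CE = V_CC − I_C·R_C = 10 − 8.4×0.47 = 6.05 V > V_CE(sat), so the active-region assumption holds.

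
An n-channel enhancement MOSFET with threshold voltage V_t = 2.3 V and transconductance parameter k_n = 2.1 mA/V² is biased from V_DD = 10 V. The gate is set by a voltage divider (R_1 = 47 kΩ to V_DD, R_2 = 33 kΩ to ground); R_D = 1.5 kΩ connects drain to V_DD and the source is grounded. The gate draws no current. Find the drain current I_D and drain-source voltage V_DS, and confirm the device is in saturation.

V_G = V_DD·R_2/(R_1+R_2) = 10×33/80 = 4.12 V. With the source grounded, V_GS = V_G = 4.12 V.
Assume saturation: I_D = (k_n/2)(V_GS − V_t)² = (2.1/2)×(4.12 − 2.3)² = 1.05×1.83² = 3.5 mA.
V_DS = V_DD − I_D·R_D = 10 − 3.5×1.5 = 4.75 V.
Saturation requires V_DS ≥ V_GS − V_t = 1.83 V; 4.75 ≥ 1.83 ✓.

I_D ≈ 3.5 mA, V_DS ≈ 4.8 V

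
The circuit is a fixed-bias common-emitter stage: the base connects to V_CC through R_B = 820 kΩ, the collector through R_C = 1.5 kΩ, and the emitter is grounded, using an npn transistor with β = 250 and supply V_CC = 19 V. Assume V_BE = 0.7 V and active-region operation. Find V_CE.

Base loop: V_CC = I_B·R_B + V_BE, so I_B = (19 − 0.7)/820 kΩ = 0.0223 mA.
In the active region I_C = β·I_B = 250 × 0.0223 = 5.58 mA.
Collector loop: V_CE = V_CC − I_C·R_C = 19 − 5.58×1.5 = 10.6 V.
Since V_CE = 10.6 V > V_CE(sat) ≈ 0.2 V, the transistor is in the active region as assumed.

V_CE ≈ 11 V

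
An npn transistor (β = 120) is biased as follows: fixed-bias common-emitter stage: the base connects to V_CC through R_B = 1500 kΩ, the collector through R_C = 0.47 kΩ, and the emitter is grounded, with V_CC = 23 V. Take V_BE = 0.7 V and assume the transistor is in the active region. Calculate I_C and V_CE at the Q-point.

I_C ≈ 1.8 mA, V_CE ≈ 22 V

Base loop: V_CC = I_B·R_B + V_BE, so I_B = (23 − 0.7)/1500 kΩ = 0.0149 mA.
In the active region I_C = β·I_B = 120 × 0.0149 = 1.78 mA.
Collector loop: V_CE = V_CC − I_C·R_C = 23 − 1.78×0.47 = 22.2 V.
Since V_CE = 22.2 V > V_CE(sat) ≈ 0.2 V, the transistor is in the active region as assumed.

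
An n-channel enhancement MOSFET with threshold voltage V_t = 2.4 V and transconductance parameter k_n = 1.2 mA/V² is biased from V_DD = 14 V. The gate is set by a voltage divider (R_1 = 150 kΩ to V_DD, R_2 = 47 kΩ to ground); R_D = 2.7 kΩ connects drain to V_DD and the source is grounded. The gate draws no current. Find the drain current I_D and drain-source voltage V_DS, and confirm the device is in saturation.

I_D ≈ 0.53 mA, V_DS ≈ 13 V

V_G = V_DD·R_2/(R_1+R_2) = 14×47/197 = 3.34 V. With the source grounded, V_GS = V_G = 3.34 V.
Assume saturation: I_D = (k_n/2)(V_GS − V_t)² = (1.2/2)×(3.34 − 2.4)² = 0.6×0.94² = 0.53 mA.
V_DS = V_DD − I_D·R_D = 14 − 0.53×2.7 = 12.6 V.
Saturation requires V_DS ≥ V_GS − V_t = 0.94 V; 12.6 ≥ 0.94 ✓.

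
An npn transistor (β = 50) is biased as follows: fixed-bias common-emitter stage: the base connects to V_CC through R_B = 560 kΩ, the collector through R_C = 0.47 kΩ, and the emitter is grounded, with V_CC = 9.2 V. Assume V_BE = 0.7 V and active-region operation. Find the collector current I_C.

I_C ≈ 0.76 mA

Base loop: V_CC = I_B·R_B + V_BE, so I_B = (9.2 − 0.7)/560 kΩ = 0.0152 mA.
In the active region I_C = β·I_B = 50 × 0.0152 = 0.759 mA.
Collector loop: V_CE = V_CC − I_C·R_C = 9.2 − 0.759×0.47 = 8.84 V.
Since V_CE = 8.84 V > V_CE(sat) ≈ 0.2 V, the transistor is in the active region as assumed.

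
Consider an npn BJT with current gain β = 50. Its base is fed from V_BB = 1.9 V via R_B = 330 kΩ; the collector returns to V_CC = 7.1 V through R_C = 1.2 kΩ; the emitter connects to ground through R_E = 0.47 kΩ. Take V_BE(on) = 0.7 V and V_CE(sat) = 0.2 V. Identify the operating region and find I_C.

Assume active. Base-emitter loop: I_B = (V_BB − V_BE)/(R_B + (β+1)R_E) = (1.9 − 0.7)/(330 + 51×0.47) = 0.00339 mA.
I_C = β·I_B = 50×0.00339 = 0.17 mA.
V_CE = V_CC − I_C·R_C − I_E·R_E = 7.1 − 0.17×1.2 − 0.173×0.47 = 6.82 V > V_CE(sat), so the active-region assumption holds.

active; I_C ≈ 0.17 mA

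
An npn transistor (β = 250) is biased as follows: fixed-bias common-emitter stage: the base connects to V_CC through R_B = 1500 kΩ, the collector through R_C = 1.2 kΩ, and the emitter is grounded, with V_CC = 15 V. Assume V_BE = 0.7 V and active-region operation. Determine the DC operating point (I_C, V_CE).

Base loop: V_CC = I_B·R_B + V_BE, so I_B = (15 − 0.7)/1500 kΩ = 0.00953 mA.
In the active region I_C = β·I_B = 250 × 0.00953 = 2.38 mA.
Collector loop: V_CE = V_CC − I_C·R_C = 15 − 2.38×1.2 = 12.1 V.
Since V_CE = 12.1 V > V_CE(sat) ≈ 0.2 V, the transistor is in the active region as assumed.

I_C ≈ 2.4 mA, V_CE ≈ 12 V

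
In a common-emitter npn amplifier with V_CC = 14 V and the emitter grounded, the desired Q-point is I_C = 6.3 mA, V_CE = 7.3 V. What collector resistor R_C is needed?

R_C ≈ 1.1 kΩ

Collector loop: V_CC = I_C·R_C + V_CE.
R_C = (V_CC − V_CE)/I_C = (14 − 7.3)/6.3 = 1.06 kΩ.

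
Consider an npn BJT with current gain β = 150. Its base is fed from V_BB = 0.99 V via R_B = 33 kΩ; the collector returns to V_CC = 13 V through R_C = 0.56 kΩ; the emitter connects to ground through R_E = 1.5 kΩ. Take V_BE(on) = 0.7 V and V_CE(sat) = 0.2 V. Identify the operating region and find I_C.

Assume active. Base-emitter loop: I_B = (V_BB − V_BE)/(R_B + (β+1)R_E) = (0.99 − 0.7)/(33 + 151×1.5) = 0.00112 mA.
I_C = β·I_B = 150×0.00112 = 0.168 mA.
V_CE = V_CC − I_C·R_C − I_E·R_E = 13 − 0.168×0.56 − 0.169×1.5 = 12.7 V > V_CE(sat), so the active-region assumption holds.

active; I_C ≈ 0.17 mA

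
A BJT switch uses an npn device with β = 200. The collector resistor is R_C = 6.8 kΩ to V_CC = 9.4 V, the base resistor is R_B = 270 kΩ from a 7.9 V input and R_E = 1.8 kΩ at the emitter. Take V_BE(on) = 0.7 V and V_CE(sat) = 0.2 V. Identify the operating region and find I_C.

saturation; I_C ≈ 1.1 mA

Assume active: I_B = (7.9 − 0.7)/(270 + 201×1.8) = 0.0114 mA, I_C = β·I_B = 2.28 mA.
Then V_CE = 9.4 − 2.28×6.8 − 2.29×1.8 = -10.2 V < 0.2 V — the active assumption fails.
Re-solve with V_CE = 0.2 V. KCL at the emitter: V_E/R_E = (V_BB−0.7−V_E)/R_B + (V_CC−0.2−V_E)/R_C, giving V_E = 1.95 V.
I_C = (V_CC − 0.2 − V_E)/R_C = (9.2 − 1.95)/6.8 = 1.07 mA.
Check: I_B = (7.2 − 1.95)/270 = 0.0194 mA, and β·I_B = 3.89 mA > I_C, confirming saturation.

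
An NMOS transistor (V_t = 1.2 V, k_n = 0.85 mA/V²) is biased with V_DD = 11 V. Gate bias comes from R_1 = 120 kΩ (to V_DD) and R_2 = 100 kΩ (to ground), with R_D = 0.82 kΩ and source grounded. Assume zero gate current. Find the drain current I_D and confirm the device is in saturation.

I_D ≈ 6.1 mA

V_G = V_DD·R_2/(R_1+R_2) = 11×100/220 = 5 V. With the source grounded, V_GS = V_G = 5 V.
Assume saturation: I_D = (k_n/2)(V_GS − V_t)² = (0.85/2)×(5 − 1.2)² = 0.425×3.8² = 6.14 mA.
V_DS = V_DD − I_D·R_D = 11 − 6.14×0.82 = 5.97 V.
Saturation requires V_DS ≥ V_GS − V_t = 3.8 V; 5.97 ≥ 3.8 ✓.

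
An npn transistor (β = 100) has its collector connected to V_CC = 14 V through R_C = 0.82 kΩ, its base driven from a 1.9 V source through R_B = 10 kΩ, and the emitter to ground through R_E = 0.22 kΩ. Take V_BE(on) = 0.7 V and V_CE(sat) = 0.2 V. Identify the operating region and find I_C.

Assume active. Base-emitter loop: I_B = (V_BB − V_BE)/(R_B + (β+1)R_E) = (1.9 − 0.7)/(10 + 101×0.22) = 0.0372 mA.
I_C = β·I_B = 100×0.0372 = 3.72 mA.
V_CE = V_CC − I_C·R_C − I_E·R_E = 14 − 3.72×0.82 − 3.76×0.22 = 10.1 V > V_CE(sat), so the active-region assumption holds.

active; I_C ≈ 3.7 mA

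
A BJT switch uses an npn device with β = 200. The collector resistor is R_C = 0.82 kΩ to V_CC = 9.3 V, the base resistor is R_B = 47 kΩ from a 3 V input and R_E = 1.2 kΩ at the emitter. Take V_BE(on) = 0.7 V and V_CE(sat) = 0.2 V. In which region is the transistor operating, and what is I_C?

active; I_C ≈ 1.6 mA

Assume active. Base-emitter loop: I_B = (V_BB − V_BE)/(R_B + (β+1)R_E) = (3 − 0.7)/(47 + 201×1.2) = 0.00798 mA.
I_C = β·I_B = 200×0.00798 = 1.6 mA.
V_CE = V_CC − I_C·R_C − I_E·R_E = 9.3 − 1.6×0.82 − 1.6×1.2 = 6.07 V > V_CE(sat), so the active-region assumption holds.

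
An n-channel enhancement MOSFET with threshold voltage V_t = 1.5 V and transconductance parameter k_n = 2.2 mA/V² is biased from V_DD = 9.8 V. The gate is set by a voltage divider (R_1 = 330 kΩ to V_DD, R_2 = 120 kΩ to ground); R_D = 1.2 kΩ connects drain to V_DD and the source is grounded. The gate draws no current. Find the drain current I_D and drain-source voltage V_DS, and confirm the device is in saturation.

I_D ≈ 1.4 mA, V_DS ≈ 8.2 V

V_G = V_DD·R_2/(R_1+R_2) = 9.8×120/450 = 2.61 V. With the source grounded, V_GS = V_G = 2.61 V.
Assume saturation: I_D = (k_n/2)(V_GS − V_t)² = (2.2/2)×(2.61 − 1.5)² = 1.1×1.11² = 1.36 mA.
V_DS = V_DD − I_D·R_D = 9.8 − 1.36×1.2 = 8.16 V.
Saturation requires V_DS ≥ V_GS − V_t = 1.11 V; 8.16 ≥ 1.11 ✓.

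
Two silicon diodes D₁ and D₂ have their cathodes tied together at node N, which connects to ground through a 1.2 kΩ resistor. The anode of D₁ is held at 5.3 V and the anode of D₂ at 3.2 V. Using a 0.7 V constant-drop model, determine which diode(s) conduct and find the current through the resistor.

Only D₁ conducts; I_R ≈ 3.8 mA

Assume both conduct. Then node N would need to be at both 5.3−0.7 = 4.6 V and 3.2−0.7 = 2.5 V, which is impossible.
Assume only D₁ conducts: V_N = 5.3 − 0.7 = 4.6 V, so I_R = 4.6/1.2 = 3.83 mA.
Check D₂: its anode-to-cathode voltage is 3.2 − 4.6 = -1.4 V < 0.7 V, so it is off. The assumption is consistent.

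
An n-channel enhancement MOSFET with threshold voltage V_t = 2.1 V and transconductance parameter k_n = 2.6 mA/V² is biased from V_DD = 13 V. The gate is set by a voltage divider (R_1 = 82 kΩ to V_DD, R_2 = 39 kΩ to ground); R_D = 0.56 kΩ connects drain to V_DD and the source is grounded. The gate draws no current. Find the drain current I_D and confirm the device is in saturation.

V_G = V_DD·R_2/(R_1+R_2) = 13×39/121 = 4.19 V. With the source grounded, V_GS = V_G = 4.19 V.
Assume saturation: I_D = (k_n/2)(V_GS − V_t)² = (2.6/2)×(4.19 − 2.1)² = 1.3×2.09² = 5.68 mA.
V_DS = V_DD − I_D·R_D = 13 − 5.68×0.56 = 9.82 V.
Saturation requires V_DS ≥ V_GS − V_t = 2.09 V; 9.82 ≥ 2.09 ✓.

I_D ≈ 5.7 mA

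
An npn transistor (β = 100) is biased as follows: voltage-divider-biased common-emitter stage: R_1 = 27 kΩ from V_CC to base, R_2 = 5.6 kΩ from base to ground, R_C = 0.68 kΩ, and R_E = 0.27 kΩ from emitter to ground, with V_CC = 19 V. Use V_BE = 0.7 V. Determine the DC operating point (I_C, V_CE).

I_C ≈ 8 mA, V_CE ≈ 11 V

Thevenize the base divider: V_Th = V_CC·R_2/(R_1+R_2) = 19×5.6/32.6 = 3.26 V, R_Th = R_1‖R_2 = 4.64 kΩ.
Base-emitter loop: V_Th = I_B·R_Th + V_BE + (β+1)I_B·R_E, so I_B = (3.26 − 0.7) / (4.64 + 101×0.27) = 0.0803 mA.
I_C = β·I_B = 100×0.0803 = 8.03 mA, and I_E = (β+1)I_B = 8.12 mA.
V_CE = V_CC − I_C·R_C − I_E·R_E = 19 − 8.03×0.68 − 8.12×0.27 = 11.3 V.
V_CE = 11.3 V > 0.2 V confirms active-region operation.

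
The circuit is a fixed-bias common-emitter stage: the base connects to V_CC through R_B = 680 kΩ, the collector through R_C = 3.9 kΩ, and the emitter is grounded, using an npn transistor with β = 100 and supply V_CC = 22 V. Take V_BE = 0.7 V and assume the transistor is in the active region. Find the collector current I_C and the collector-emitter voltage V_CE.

Base loop: V_CC = I_B·R_B + V_BE, so I_B = (22 − 0.7)/680 kΩ = 0.0313 mA.
In the active region I_C = β·I_B = 100 × 0.0313 = 3.13 mA.
Collector loop: V_CE = V_CC − I_C·R_C = 22 − 3.13×3.9 = 9.78 V.
Since V_CE = 9.78 V > V_CE(sat) ≈ 0.2 V, the transistor is in the active region as assumed.

I_C ≈ 3.1 mA, V_CE ≈ 9.8 V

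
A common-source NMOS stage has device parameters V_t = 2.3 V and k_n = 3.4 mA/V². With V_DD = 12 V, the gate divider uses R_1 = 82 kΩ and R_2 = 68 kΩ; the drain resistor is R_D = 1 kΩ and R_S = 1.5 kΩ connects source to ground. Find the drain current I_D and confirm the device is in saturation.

I_D ≈ 1.5 mA

V_G = V_DD·R_2/(R_1+R_2) = 12×68/150 = 5.44 V.
Assume saturation: I_D = (k_n/2)(V_GS − V_t)² with V_GS = V_G − I_D·R_S = 5.44 − 1.5·I_D.
Substituting gives 3.82·I_D² − 17·I_D + 16.8 = 0, with roots I_D = 1.47 or 2.98 mA.
The root I_D = 2.98 mA gives V_GS = 0.977 V ≤ V_t, so take I_D = 1.47 mA.
Then V_GS = 3.23 V and V_DS = V_DD − I_D(R_D+R_S) = 12 − 1.47×2.5 = 8.32 V.
Saturation requires V_DS ≥ V_GS − V_t = 0.931 V; 8.32 ≥ 0.931 ✓.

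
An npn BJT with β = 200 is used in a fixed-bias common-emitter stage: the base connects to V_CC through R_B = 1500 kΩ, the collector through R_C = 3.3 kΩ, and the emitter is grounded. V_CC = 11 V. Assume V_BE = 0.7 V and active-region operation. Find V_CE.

V_CE ≈ 6.5 V

Base loop: V_CC = I_B·R_B + V_BE, so I_B = (11 − 0.7)/1500 kΩ = 0.00687 mA.
In the active region I_C = β·I_B = 200 × 0.00687 = 1.37 mA.
Collector loop: V_CE = V_CC − I_C·R_C = 11 − 1.37×3.3 = 6.47 V.
Since V_CE = 6.47 V > V_CE(sat) ≈ 0.2 V, the transistor is in the active region as assumed.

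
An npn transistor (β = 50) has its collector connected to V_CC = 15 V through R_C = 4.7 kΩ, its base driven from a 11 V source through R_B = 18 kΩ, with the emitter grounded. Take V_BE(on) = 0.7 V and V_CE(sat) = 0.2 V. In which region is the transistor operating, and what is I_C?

Assume active: I_B = (11 − 0.7)/18 = 0.572 mA, giving I_C = β·I_B = 28.6 mA.
But then V_CE = 15 − 28.6×4.7 = -119 V < V_CE(sat) = 0.2 V — impossible in the active region.
So the transistor is saturated. With V_CE = 0.2 V, I_C = (V_CC − 0.2)/R_C = 14.8/4.7 = 3.15 mA.
Check: β·I_B = 28.6 mA > I_C = 3.15 mA, confirming saturation.

saturation; I_C ≈ 3.1 mA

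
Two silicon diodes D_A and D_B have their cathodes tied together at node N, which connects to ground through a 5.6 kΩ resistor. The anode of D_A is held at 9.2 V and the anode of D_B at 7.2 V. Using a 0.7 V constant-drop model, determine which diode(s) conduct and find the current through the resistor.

Only D_A conducts; I_R ≈ 1.5 mA

Assume both conduct. Then node N would need to be at both 9.2−0.7 = 8.5 V and 7.2−0.7 = 6.5 V, which is impossible.
Assume only D_A conducts: V_N = 9.2 − 0.7 = 8.5 V, so I_R = 8.5/5.6 = 1.52 mA.
Check D_B: its anode-to-cathode voltage is 7.2 − 8.5 = -1.3 V < 0.7 V, so it is off. The assumption is consistent.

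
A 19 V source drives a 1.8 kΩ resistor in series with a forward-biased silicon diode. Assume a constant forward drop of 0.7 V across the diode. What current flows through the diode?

KVL around the loop: 19 = V_D + I·R = 0.7 + I × 1.8 kΩ.
So I = (19 − 0.7) / 1.8 kΩ = 18.3 / 1.8 = 10.2 mA.

I ≈ 10 mA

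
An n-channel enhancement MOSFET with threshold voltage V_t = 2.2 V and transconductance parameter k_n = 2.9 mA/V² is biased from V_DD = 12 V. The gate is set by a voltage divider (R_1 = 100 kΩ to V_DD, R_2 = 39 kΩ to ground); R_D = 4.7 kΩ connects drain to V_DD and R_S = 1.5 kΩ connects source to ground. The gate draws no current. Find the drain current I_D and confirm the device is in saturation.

I_D ≈ 0.42 mA

V_G = V_DD·R_2/(R_1+R_2) = 12×39/139 = 3.37 V.
Assume saturation: I_D = (k_n/2)(V_GS − V_t)² with V_GS = V_G − I_D·R_S = 3.37 − 1.5·I_D.
Substituting gives 3.26·I_D² − 6.08·I_D + 1.97 = 0, with roots I_D = 0.419 or 1.44 mA.
The root I_D = 1.44 mA gives V_GS = 1.2 V ≤ V_t, so take I_D = 0.419 mA.
Then V_GS = 2.74 V and V_DS = V_DD − I_D(R_D+R_S) = 12 − 0.419×6.2 = 9.4 V.
Saturation requires V_DS ≥ V_GS − V_t = 0.538 V; 9.4 ≥ 0.538 ✓.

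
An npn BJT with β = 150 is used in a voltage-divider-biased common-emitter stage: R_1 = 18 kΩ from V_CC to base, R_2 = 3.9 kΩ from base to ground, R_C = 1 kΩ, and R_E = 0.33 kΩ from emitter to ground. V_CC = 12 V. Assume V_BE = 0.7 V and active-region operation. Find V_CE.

Thevenize the base divider: V_Th = V_CC·R_2/(R_1+R_2) = 12×3.9/21.9 = 2.14 V, R_Th = R_1‖R_2 = 3.21 kΩ.
Base-emitter loop: V_Th = I_B·R_Th + V_BE + (β+1)I_B·R_E, so I_B = (2.14 − 0.7) / (3.21 + 151×0.33) = 0.0271 mA.
I_C = β·I_B = 150×0.0271 = 4.06 mA, and I_E = (β+1)I_B = 4.09 mA.
V_CE = V_CC − I_C·R_C − I_E·R_E = 12 − 4.06×1 − 4.09×0.33 = 6.59 V.
V_CE = 6.59 V > 0.2 V confirms active-region operation.

V_CE ≈ 6.6 V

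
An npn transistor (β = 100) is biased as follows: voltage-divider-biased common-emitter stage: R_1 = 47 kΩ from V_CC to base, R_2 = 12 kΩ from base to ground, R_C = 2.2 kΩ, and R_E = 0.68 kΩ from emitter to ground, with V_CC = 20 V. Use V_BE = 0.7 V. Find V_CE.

V_CE ≈ 7.6 V

Thevenize the base divider: V_Th = V_CC·R_2/(R_1+R_2) = 20×12/59 = 4.07 V, R_Th = R_1‖R_2 = 9.56 kΩ.
Base-emitter loop: V_Th = I_B·R_Th + V_BE + (β+1)I_B·R_E, so I_B = (4.07 − 0.7) / (9.56 + 101×0.68) = 0.043 mA.
I_C = β·I_B = 100×0.043 = 4.3 mA, and I_E = (β+1)I_B = 4.35 mA.
V_CE = V_CC − I_C·R_C − I_E·R_E = 20 − 4.3×2.2 − 4.35×0.68 = 7.57 V.
V_CE = 7.57 V > 0.2 V confirms active-region operation.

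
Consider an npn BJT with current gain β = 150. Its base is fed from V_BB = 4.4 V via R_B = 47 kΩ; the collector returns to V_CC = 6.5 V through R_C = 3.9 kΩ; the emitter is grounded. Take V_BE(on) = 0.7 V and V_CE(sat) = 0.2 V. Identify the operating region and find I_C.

Assume active: I_B = (4.4 − 0.7)/47 = 0.0787 mA, giving I_C = β·I_B = 11.8 mA.
But then V_CE = 6.5 − 11.8×3.9 = -39.6 V < V_CE(sat) = 0.2 V — impossible in the active region.
So the transistor is saturated. With V_CE = 0.2 V, I_C = (V_CC − 0.2)/R_C = 6.3/3.9 = 1.62 mA.
Check: β·I_B = 11.8 mA > I_C = 1.62 mA, confirming saturation.

saturation; I_C ≈ 1.6 mA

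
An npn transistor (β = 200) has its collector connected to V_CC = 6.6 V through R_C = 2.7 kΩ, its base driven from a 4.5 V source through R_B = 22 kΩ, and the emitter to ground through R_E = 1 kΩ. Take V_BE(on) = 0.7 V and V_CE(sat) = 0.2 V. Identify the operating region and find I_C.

Assume active: I_B = (4.5 − 0.7)/(22 + 201×1) = 0.017 mA, I_C = β·I_B = 3.41 mA.
Then V_CE = 6.6 − 3.41×2.7 − 3.43×1 = -6.03 V < 0.2 V — the active assumption fails.
Re-solve with V_CE = 0.2 V. KCL at the emitter: V_E/R_E = (V_BB−0.7−V_E)/R_B + (V_CC−0.2−V_E)/R_C, giving V_E = 1.8 V.
I_C = (V_CC − 0.2 − V_E)/R_C = (6.4 − 1.8)/2.7 = 1.71 mA.
Check: I_B = (3.8 − 1.8)/22 = 0.0911 mA, and β·I_B = 18.2 mA > I_C, confirming saturation.

saturation; I_C ≈ 1.7 mA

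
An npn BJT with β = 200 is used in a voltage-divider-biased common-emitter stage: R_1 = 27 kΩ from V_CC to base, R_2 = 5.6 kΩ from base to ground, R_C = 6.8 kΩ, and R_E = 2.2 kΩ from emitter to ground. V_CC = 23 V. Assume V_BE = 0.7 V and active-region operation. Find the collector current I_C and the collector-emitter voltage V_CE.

Thevenize the base divider: V_Th = V_CC·R_2/(R_1+R_2) = 23×5.6/32.6 = 3.95 V, R_Th = R_1‖R_2 = 4.64 kΩ.
Base-emitter loop: V_Th = I_B·R_Th + V_BE + (β+1)I_B·R_E, so I_B = (3.95 − 0.7) / (4.64 + 201×2.2) = 0.00728 mA.
I_C = β·I_B = 200×0.00728 = 1.46 mA, and I_E = (β+1)I_B = 1.46 mA.
V_CE = V_CC − I_C·R_C − I_E·R_E = 23 − 1.46×6.8 − 1.46×2.2 = 9.89 V.
V_CE = 9.89 V > 0.2 V confirms active-region operation.

I_C ≈ 1.5 mA, V_CE ≈ 9.9 V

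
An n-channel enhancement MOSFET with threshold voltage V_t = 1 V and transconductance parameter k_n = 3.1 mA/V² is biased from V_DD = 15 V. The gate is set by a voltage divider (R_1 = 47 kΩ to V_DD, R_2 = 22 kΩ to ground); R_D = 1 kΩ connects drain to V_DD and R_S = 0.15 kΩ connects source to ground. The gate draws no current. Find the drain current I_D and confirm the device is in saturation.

V_G = V_DD·R_2/(R_1+R_2) = 15×22/69 = 4.78 V.
Assume saturation: I_D = (k_n/2)(V_GS − V_t)² with V_GS = V_G − I_D·R_S = 4.78 − 0.15·I_D.
Substituting gives 0.0349·I_D² − 2.76·I_D + 22.2 = 0, with roots I_D = 9.08 or 70 mA.
The root I_D = 70 mA gives V_GS = -5.72 V ≤ V_t, so take I_D = 9.08 mA.
Then V_GS = 3.42 V and V_DS = V_DD − I_D(R_D+R_S) = 15 − 9.08×1.15 = 4.56 V.
Saturation requires V_DS ≥ V_GS − V_t = 2.42 V; 4.56 ≥ 2.42 ✓.

I_D ≈ 9.1 mA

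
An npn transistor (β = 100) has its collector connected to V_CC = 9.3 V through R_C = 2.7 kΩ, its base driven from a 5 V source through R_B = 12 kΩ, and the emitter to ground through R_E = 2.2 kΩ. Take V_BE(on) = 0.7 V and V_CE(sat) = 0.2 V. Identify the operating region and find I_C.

Assume active. Base-emitter loop: I_B = (V_BB − V_BE)/(R_B + (β+1)R_E) = (5 − 0.7)/(12 + 101×2.2) = 0.0184 mA.
I_C = β·I_B = 100×0.0184 = 1.84 mA.
V_CE = V_CC − I_C·R_C − I_E·R_E = 9.3 − 1.84×2.7 − 1.85×2.2 = 0.263 V > V_CE(sat), so the active-region assumption holds.

active; I_C ≈ 1.8 mA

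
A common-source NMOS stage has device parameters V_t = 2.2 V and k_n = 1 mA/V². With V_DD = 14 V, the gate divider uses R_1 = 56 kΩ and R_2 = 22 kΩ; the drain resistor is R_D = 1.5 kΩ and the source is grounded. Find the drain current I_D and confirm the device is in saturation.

I_D ≈ 1.5 mA

V_G = V_DD·R_2/(R_1+R_2) = 14×22/78 = 3.95 V. With the source grounded, V_GS = V_G = 3.95 V.
Assume saturation: I_D = (k_n/2)(V_GS − V_t)² = (1/2)×(3.95 − 2.2)² = 0.5×1.75² = 1.53 mA.
V_DS = V_DD − I_D·R_D = 14 − 1.53×1.5 = 11.7 V.
Saturation requires V_DS ≥ V_GS − V_t = 1.75 V; 11.7 ≥ 1.75 ✓.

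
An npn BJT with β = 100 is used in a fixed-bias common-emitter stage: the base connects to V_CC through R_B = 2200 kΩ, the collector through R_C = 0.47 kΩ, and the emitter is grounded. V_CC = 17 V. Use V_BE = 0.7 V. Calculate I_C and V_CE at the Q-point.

I_C ≈ 0.74 mA, V_CE ≈ 17 V

Base loop: V_CC = I_B·R_B + V_BE, so I_B = (17 − 0.7)/2200 kΩ = 0.00741 mA.
In the active region I_C = β·I_B = 100 × 0.00741 = 0.741 mA.
Collector loop: V_CE = V_CC − I_C·R_C = 17 − 0.741×0.47 = 16.7 V.
Since V_CE = 16.7 V > V_CE(sat) ≈ 0.2 V, the transistor is in the active region as assumed.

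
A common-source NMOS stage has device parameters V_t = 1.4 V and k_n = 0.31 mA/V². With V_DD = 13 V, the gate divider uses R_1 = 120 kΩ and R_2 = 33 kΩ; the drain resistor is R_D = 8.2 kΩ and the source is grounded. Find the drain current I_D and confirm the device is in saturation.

I_D ≈ 0.31 mA

V_G = V_DD·R_2/(R_1+R_2) = 13×33/153 = 2.8 V. With the source grounded, V_GS = V_G = 2.8 V.
Assume saturation: I_D = (k_n/2)(V_GS − V_t)² = (0.31/2)×(2.8 − 1.4)² = 0.155×1.4² = 0.306 mA.
V_DS = V_DD − I_D·R_D = 13 − 0.306×8.2 = 10.5 V.
Saturation requires V_DS ≥ V_GS − V_t = 1.4 V; 10.5 ≥ 1.4 ✓.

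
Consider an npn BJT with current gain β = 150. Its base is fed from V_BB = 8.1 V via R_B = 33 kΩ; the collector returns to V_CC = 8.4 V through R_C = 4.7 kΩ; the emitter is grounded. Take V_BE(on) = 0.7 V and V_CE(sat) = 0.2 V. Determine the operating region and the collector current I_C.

Assume active: I_B = (8.1 − 0.7)/33 = 0.224 mA, giving I_C = β·I_B = 33.6 mA.
But then V_CE = 8.4 − 33.6×4.7 = -150 V < V_CE(sat) = 0.2 V — impossible in the active region.
So the transistor is saturated. With V_CE = 0.2 V, I_C = (V_CC − 0.2)/R_C = 8.2/4.7 = 1.74 mA.
Check: β·I_B = 33.6 mA > I_C = 1.74 mA, confirming saturation.

saturation; I_C ≈ 1.7 mA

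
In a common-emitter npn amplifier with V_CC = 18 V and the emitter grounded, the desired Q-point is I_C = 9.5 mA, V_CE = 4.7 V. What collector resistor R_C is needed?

R_C ≈ 1.4 kΩ

Collector loop: V_CC = I_C·R_C + V_CE.
R_C = (V_CC − V_CE)/I_C = (18 − 4.7)/9.5 = 1.4 kΩ.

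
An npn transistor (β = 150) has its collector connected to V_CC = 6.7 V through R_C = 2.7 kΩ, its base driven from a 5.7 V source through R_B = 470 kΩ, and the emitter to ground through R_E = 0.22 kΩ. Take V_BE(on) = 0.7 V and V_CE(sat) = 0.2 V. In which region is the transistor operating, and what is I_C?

active; I_C ≈ 1.5 mA

Assume active. Base-emitter loop: I_B = (V_BB − V_BE)/(R_B + (β+1)R_E) = (5.7 − 0.7)/(470 + 151×0.22) = 0.00994 mA.
I_C = β·I_B = 150×0.00994 = 1.49 mA.
V_CE = V_CC − I_C·R_C − I_E·R_E = 6.7 − 1.49×2.7 − 1.5×0.22 = 2.35 V > V_CE(sat), so the active-region assumption holds.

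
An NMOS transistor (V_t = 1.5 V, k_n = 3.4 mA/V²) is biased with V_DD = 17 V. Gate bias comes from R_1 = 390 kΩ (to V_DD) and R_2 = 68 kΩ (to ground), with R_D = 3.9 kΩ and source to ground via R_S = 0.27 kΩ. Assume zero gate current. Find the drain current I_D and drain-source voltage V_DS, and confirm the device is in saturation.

I_D ≈ 0.98 mA, V_DS ≈ 13 V

V_G = V_DD·R_2/(R_1+R_2) = 17×68/458 = 2.52 V.
Assume saturation: I_D = (k_n/2)(V_GS − V_t)² with V_GS = V_G − I_D·R_S = 2.52 − 0.27·I_D.
Substituting gives 0.124·I_D² − 1.94·I_D + 1.78 = 0, with roots I_D = 0.98 or 14.7 mA.
The root I_D = 14.7 mA gives V_GS = -1.44 V ≤ V_t, so take I_D = 0.98 mA.
Then V_GS = 2.26 V and V_DS = V_DD − I_D(R_D+R_S) = 17 − 0.98×4.17 = 12.9 V.
Saturation requires V_DS ≥ V_GS − V_t = 0.759 V; 12.9 ≥ 0.759 ✓.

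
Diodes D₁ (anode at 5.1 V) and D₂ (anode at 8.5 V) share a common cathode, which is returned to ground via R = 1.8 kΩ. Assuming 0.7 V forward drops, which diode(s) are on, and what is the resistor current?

Only D₂ conducts; I_R ≈ 4.3 mA

Assume both conduct. Then node N would need to be at both 5.1−0.7 = 4.4 V and 8.5−0.7 = 7.8 V, which is impossible.
Assume only D₂ conducts: V_N = 8.5 − 0.7 = 7.8 V, so I_R = 7.8/1.8 = 4.33 mA.
Check D₁: its anode-to-cathode voltage is 5.1 − 7.8 = -2.7 V < 0.7 V, so it is off. The assumption is consistent.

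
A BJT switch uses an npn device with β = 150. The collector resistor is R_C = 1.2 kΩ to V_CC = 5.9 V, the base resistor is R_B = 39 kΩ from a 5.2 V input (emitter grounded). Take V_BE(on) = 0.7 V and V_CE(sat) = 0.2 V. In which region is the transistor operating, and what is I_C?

Assume active: I_B = (5.2 − 0.7)/39 = 0.115 mA, giving I_C = β·I_B = 17.3 mA.
But then V_CE = 5.9 − 17.3×1.2 = -14.9 V < V_CE(sat) = 0.2 V — impossible in the active region.
So the transistor is saturated. With V_CE = 0.2 V, I_C = (V_CC − 0.2)/R_C = 5.7/1.2 = 4.75 mA.
Check: β·I_B = 17.3 mA > I_C = 4.75 mA, confirming saturation.

saturation; I_C ≈ 4.8 mA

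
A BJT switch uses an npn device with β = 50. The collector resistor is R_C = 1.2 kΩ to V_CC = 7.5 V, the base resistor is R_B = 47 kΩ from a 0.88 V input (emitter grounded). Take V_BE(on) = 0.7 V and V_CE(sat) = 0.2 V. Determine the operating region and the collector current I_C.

active; I_C ≈ 0.19 mA

Assume active. Base-emitter loop: I_B = (V_BB − V_BE)/R_B = (0.88 − 0.7)/47 = 0.00383 mA.
I_C = β·I_B = 50×0.00383 = 0.191 mA.
V_CE = V_CC − I_C·R_C = 7.5 − 0.191×1.2 = 7.27 V > V_CE(sat), so the active-region assumption holds.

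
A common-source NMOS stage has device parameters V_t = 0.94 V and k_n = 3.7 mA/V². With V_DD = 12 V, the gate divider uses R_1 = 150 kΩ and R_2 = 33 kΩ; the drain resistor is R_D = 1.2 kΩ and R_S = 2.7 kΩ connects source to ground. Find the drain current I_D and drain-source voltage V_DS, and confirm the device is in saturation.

V_G = V_DD·R_2/(R_1+R_2) = 12×33/183 = 2.16 V.
Assume saturation: I_D = (k_n/2)(V_GS − V_t)² with V_GS = V_G − I_D·R_S = 2.16 − 2.7·I_D.
Substituting gives 13.5·I_D² − 13.2·I_D + 2.77 = 0, with roots I_D = 0.303 or 0.677 mA.
The root I_D = 0.677 mA gives V_GS = 0.335 V ≤ V_t, so take I_D = 0.303 mA.
Then V_GS = 1.34 V and V_DS = V_DD − I_D(R_D+R_S) = 12 − 0.303×3.9 = 10.8 V.
Saturation requires V_DS ≥ V_GS − V_t = 0.405 V; 10.8 ≥ 0.405 ✓.

I_D ≈ 0.3 mA, V_DS ≈ 11 V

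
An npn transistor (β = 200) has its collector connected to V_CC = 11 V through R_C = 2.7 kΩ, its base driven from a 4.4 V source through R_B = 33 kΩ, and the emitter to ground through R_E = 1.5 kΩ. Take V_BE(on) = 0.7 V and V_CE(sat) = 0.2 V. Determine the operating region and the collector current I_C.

Assume active. Base-emitter loop: I_B = (V_BB − V_BE)/(R_B + (β+1)R_E) = (4.4 − 0.7)/(33 + 201×1.5) = 0.0111 mA.
I_C = β·I_B = 200×0.0111 = 2.21 mA.
V_CE = V_CC − I_C·R_C − I_E·R_E = 11 − 2.21×2.7 − 2.22×1.5 = 1.69 V > V_CE(sat), so the active-region assumption holds.

active; I_C ≈ 2.2 mA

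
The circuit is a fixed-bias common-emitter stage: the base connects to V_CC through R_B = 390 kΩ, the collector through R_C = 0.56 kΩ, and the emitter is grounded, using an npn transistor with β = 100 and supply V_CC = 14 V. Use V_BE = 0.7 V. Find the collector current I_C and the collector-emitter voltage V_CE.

Base loop: V_CC = I_B·R_B + V_BE, so I_B = (14 − 0.7)/390 kΩ = 0.0341 mA.
In the active region I_C = β·I_B = 100 × 0.0341 = 3.41 mA.
Collector loop: V_CE = V_CC − I_C·R_C = 14 − 3.41×0.56 = 12.1 V.
Since V_CE = 12.1 V > V_CE(sat) ≈ 0.2 V, the transistor is in the active region as assumed.

I_C ≈ 3.4 mA, V_CE ≈ 12 V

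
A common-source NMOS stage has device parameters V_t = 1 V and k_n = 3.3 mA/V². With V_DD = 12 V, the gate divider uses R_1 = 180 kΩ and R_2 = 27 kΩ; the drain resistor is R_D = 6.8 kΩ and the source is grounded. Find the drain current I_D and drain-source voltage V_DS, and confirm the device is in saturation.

V_G = V_DD·R_2/(R_1+R_2) = 12×27/207 = 1.57 V. With the source grounded, V_GS = V_G = 1.57 V.
Assume saturation: I_D = (k_n/2)(V_GS − V_t)² = (3.3/2)×(1.57 − 1)² = 1.65×0.565² = 0.527 mA.
V_DS = V_DD − I_D·R_D = 12 − 0.527×6.8 = 8.42 V.
Saturation requires V_DS ≥ V_GS − V_t = 0.565 V; 8.42 ≥ 0.565 ✓.

I_D ≈ 0.53 mA, V_DS ≈ 8.4 V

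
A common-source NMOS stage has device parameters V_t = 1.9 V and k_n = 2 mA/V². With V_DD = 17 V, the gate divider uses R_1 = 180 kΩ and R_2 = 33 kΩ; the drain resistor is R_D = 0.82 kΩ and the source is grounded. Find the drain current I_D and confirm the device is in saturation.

I_D ≈ 0.54 mA

V_G = V_DD·R_2/(R_1+R_2) = 17×33/213 = 2.63 V. With the source grounded, V_GS = V_G = 2.63 V.
Assume saturation: I_D = (k_n/2)(V_GS − V_t)² = (2/2)×(2.63 − 1.9)² = 1×0.734² = 0.538 mA.
V_DS = V_DD − I_D·R_D = 17 − 0.538×0.82 = 16.6 V.
Saturation requires V_DS ≥ V_GS − V_t = 0.734 V; 16.6 ≥ 0.734 ✓.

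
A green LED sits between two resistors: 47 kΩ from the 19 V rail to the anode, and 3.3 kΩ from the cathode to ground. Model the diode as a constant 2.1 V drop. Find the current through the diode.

I ≈ 0.34 mA

The two resistors are in series with the diode, so KVL gives 19 = I·47 + 2.1 + I·3.3.
I = (19 − 2.1) / (47 + 3.3) kΩ = 16.9 / 50.3 = 0.336 mA.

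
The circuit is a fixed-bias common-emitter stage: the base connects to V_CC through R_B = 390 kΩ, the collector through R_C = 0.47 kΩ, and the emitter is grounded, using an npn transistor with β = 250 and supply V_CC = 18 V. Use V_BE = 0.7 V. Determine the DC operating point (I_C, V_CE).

Base loop: V_CC = I_B·R_B + V_BE, so I_B = (18 − 0.7)/390 kΩ = 0.0444 mA.
In the active region I_C = β·I_B = 250 × 0.0444 = 11.1 mA.
Collector loop: V_CE = V_CC − I_C·R_C = 18 − 11.1×0.47 = 12.8 V.
Since V_CE = 12.8 V > V_CE(sat) ≈ 0.2 V, the transistor is in the active region as assumed.

I_C ≈ 11 mA, V_CE ≈ 13 V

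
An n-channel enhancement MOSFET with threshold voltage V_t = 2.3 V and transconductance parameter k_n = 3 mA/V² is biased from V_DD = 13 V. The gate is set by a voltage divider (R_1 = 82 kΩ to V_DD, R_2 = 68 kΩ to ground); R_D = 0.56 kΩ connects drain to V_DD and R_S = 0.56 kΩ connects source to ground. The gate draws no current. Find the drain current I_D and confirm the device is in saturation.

I_D ≈ 3.6 mA

V_G = V_DD·R_2/(R_1+R_2) = 13×68/150 = 5.89 V.
Assume saturation: I_D = (k_n/2)(V_GS − V_t)² with V_GS = V_G − I_D·R_S = 5.89 − 0.56·I_D.
Substituting gives 0.47·I_D² − 7.04·I_D + 19.4 = 0, with roots I_D = 3.64 or 11.3 mA.
The root I_D = 11.3 mA gives V_GS = -0.447 V ≤ V_t, so take I_D = 3.64 mA.
Then V_GS = 3.86 V and V_DS = V_DD − I_D(R_D+R_S) = 13 − 3.64×1.12 = 8.93 V.
Saturation requires V_DS ≥ V_GS − V_t = 1.56 V; 8.93 ≥ 1.56 ✓.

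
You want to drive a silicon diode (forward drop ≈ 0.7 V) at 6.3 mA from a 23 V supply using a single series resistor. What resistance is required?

R ≈ 3.5 kΩ

The resistor drops V_S − V_D = 23 − 0.7 = 22.3 V at 6.3 mA.
R = 22.3 V / 6.3 mA = 3.54 kΩ.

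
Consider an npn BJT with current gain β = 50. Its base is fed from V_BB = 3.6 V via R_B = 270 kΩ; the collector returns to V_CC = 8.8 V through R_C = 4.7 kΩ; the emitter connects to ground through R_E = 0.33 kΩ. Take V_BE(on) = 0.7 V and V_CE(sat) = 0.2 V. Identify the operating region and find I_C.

Assume active. Base-emitter loop: I_B = (V_BB − V_BE)/(R_B + (β+1)R_E) = (3.6 − 0.7)/(270 + 51×0.33) = 0.0101 mA.
I_C = β·I_B = 50×0.0101 = 0.506 mA.
V_CE = V_CC − I_C·R_C − I_E·R_E = 8.8 − 0.506×4.7 − 0.516×0.33 = 6.25 V > V_CE(sat), so the active-region assumption holds.

active; I_C ≈ 0.51 mA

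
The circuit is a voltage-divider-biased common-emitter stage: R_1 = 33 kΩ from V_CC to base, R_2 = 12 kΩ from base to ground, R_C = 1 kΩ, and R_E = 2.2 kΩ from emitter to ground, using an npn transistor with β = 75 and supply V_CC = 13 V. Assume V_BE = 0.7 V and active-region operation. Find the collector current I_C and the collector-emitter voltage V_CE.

Thevenize the base divider: V_Th = V_CC·R_2/(R_1+R_2) = 13×12/45 = 3.47 V, R_Th = R_1‖R_2 = 8.8 kΩ.
Base-emitter loop: V_Th = I_B·R_Th + V_BE + (β+1)I_B·R_E, so I_B = (3.47 − 0.7) / (8.8 + 76×2.2) = 0.0157 mA.
I_C = β·I_B = 75×0.0157 = 1.18 mA, and I_E = (β+1)I_B = 1.19 mA.
V_CE = V_CC − I_C·R_C − I_E·R_E = 13 − 1.18×1 − 1.19×2.2 = 9.19 V.
V_CE = 9.19 V > 0.2 V confirms active-region operation.

I_C ≈ 1.2 mA, V_CE ≈ 9.2 V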